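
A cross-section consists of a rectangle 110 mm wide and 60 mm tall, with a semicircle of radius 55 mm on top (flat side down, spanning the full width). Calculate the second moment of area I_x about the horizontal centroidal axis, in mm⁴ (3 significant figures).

I_x ≈ 1.08 × 10⁷ mm⁴

Break the section into simple shapes (no overlaps), measuring from the bottom-left corner of the bounding box.
Rectangular body: 110 × 60, A = 6 600 mm², y = 30 mm, Ī = 1 980 000 mm⁴.
Semicircular cap: semicircle r = 55, A = 4751.7 mm², y = 83.343 mm, Ī = 1 004 345 mm⁴.
Centroid: ȳ = ΣA·y / ΣA = 52.329 mm.
Transfer each piece to the horizontal centroidal axis using Ī + A·d² with d = y − 52.329:
  rectangular body: d = -22.329 mm → contributes +5 270 532 mm⁴
  semicircular cap: d = 31.014 mm → contributes +5 574 857 mm⁴
Total I = 10 845 389 mm⁴.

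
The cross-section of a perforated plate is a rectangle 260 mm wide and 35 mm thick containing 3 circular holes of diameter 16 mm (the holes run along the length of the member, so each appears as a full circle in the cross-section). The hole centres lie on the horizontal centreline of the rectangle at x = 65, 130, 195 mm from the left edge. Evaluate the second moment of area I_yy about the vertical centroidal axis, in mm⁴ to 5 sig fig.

I_yy ≈ 4.9555 × 10⁷ mm⁴

Decompose the section into non-overlapping parts with the origin at the bottom-left of its bounding rectangle.
Plate: 260 × 35, A = 9 100 mm², x = 130 mm, Ī = 51 263 333 mm⁴.
Hole 1 (subtracted): ⌀16, A = 201.0619 mm², x = 65 mm, Ī = 3216.991 mm⁴.
Hole 2 (subtracted): ⌀16, A = 201.0619 mm², x = 130 mm, Ī = 3216.991 mm⁴.
Hole 3 (subtracted): ⌀16, A = 201.0619 mm², x = 195 mm, Ī = 3216.991 mm⁴.
By symmetry the centroid is at mid-width, x̄ = 130 mm.
Transfer each piece to the vertical centroidal axis using Ī + A·d² with d = x − 130:
  plate: d = 0 mm → contributes +51 263 333 mm⁴
  hole 1: d = -65 mm → contributes −852703.6 mm⁴
  hole 2: d = 0 mm → contributes −3216.991 mm⁴
  hole 3: d = 65 mm → contributes −852703.6 mm⁴
Total I = 49 554 709 mm⁴.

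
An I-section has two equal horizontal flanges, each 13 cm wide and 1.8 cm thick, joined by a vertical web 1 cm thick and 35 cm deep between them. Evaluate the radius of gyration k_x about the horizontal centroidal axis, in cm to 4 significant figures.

k_x ≈ 15.41 cm

Decompose the section into non-overlapping parts with the origin at the bottom-left of its bounding rectangle.
Bottom flange: 13 × 1.8, A = 23.4 cm², y = 0.9 cm, Ī = 6.318 cm⁴.
Web: 1 × 35, A = 35 cm², y = 19.3 cm, Ī = 3572.92 cm⁴.
Top flange: 13 × 1.8, A = 23.4 cm², y = 37.7 cm, Ī = 6.318 cm⁴.
By symmetry the centroid is at mid-height, ȳ = 19.3 cm.
Transfer each piece to the horizontal centroidal axis using Ī + A·d² with d = y − 19.3:
  bottom flange: d = -18.4 cm → contributes +7928.62 cm⁴
  web: d = 0 cm → contributes +3572.92 cm⁴
  top flange: d = 18.4 cm → contributes +7928.62 cm⁴
Total I = 19430.2 cm⁴.
Radius of gyration: k = √(I/A) = √(19430.2 / 81.8) = 15.4121 cm.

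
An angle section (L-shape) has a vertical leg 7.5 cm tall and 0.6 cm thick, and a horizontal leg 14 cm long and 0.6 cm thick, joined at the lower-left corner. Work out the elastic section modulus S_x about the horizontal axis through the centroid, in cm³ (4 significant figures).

Treat the section as a set of non-overlapping primitives; coordinates are from the bounding-box lower-left.
Vertical leg: 0.6 × 7.5, A = 4.5 cm², y = 3.75 cm, Ī = 21.0938 cm⁴.
Horizontal leg (remainder): 13.4 × 0.6, A = 8.04 cm², y = 0.3 cm, Ī = 0.2412 cm⁴.
Centroid: ȳ = ΣA·y / ΣA = 1.53804 cm.
Transfer each piece to the horizontal axis through the centroid using Ī + A·d² with d = y − 1.53804:
  vertical leg: d = 2.21196 cm → contributes +43.1112 cm⁴
  horizontal leg (remainder): d = -1.23804 cm → contributes +12.5644 cm⁴
Total I = 55.6757 cm⁴.
Extreme fibre distance c = 5.96196 cm; S = I/c = 9.33848 cm³.

S_x ≈ 9.338 cm³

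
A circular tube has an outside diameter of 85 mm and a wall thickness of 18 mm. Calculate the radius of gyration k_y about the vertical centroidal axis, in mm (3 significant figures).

k_y ≈ 24.5 mm

Decompose the section into non-overlapping parts with the origin at the bottom-left of its bounding rectangle.
Outer circle: ⌀85, A = 5674.5 mm², x = 42.5 mm, Ī = 2 562 392 mm⁴.
Bore (subtracted): ⌀49, A = 1885.7 mm², x = 42.5 mm, Ī = 282 979 mm⁴.
By symmetry the centroid is at mid-width, x̄ = 42.5 mm.
All pieces are centred on the vertical centroidal axis, so I = ΣĪ (holes subtracted) = 2 279 413 mm⁴.
Radius of gyration: k = √(I/A) = √(2 279 413 / 3788.8) = 24.528 mm.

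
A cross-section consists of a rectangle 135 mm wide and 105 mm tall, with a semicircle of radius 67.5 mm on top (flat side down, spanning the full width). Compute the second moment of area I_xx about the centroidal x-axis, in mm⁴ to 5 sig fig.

Treat the section as a set of non-overlapping primitives; coordinates are from the bounding-box lower-left.
Rectangular body: 135 × 105, A = 14 175 mm², y = 52.5 mm, Ī = 13 023 281 mm⁴.
Semicircular cap: semicircle r = 67.5, A = 7156.941 mm², y = 133.6479 mm, Ī = 2 278 490 mm⁴.
Centroid: ȳ = ΣA·y / ΣA = 79.7254 mm.
Transfer each piece to the centroidal x-axis using Ī + A·d² with d = y − 79.7254:
  rectangular body: d = -27.2254 mm → contributes +23 530 110 mm⁴
  semicircular cap: d = 53.92249 mm → contributes +23 088 260 mm⁴
Total I = 46 618 370 mm⁴.

I_xx ≈ 4.6618 × 10⁷ mm⁴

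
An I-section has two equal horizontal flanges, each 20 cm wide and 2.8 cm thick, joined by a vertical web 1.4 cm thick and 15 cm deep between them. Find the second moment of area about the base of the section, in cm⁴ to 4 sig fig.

I_base ≈ 2.345 × 10⁴ cm⁴

Decompose the section into non-overlapping parts with the origin at the bottom-left of its bounding rectangle.
Bottom flange: 20 × 2.8, A = 56 cm², y = 1.4 cm, Ī = 36.5867 cm⁴.
Web: 1.4 × 15, A = 21 cm², y = 10.3 cm, Ī = 393.75 cm⁴.
Top flange: 20 × 2.8, A = 56 cm², y = 19.2 cm, Ī = 36.5867 cm⁴.
Transfer each piece to the bottom edge using Ī + A·d² with d = y − 0:
  bottom flange: d = 1.4 cm → contributes +146.347 cm⁴
  web: d = 10.3 cm → contributes +2621.64 cm⁴
  top flange: d = 19.2 cm → contributes +20680.4 cm⁴
Total I = 23448.4 cm⁴.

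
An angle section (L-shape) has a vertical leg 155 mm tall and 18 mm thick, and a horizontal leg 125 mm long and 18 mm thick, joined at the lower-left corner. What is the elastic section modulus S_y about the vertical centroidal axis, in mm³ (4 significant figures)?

S_y ≈ 7.034 × 10⁴ mm³

Split into non-overlapping primitives; take the origin at the lower-left of the bounding box.
Vertical leg: 18 × 155, A = 2 790 mm², x = 9 mm, Ī = 75 330 mm⁴.
Horizontal leg (remainder): 107 × 18, A = 1 926 mm², x = 71.5 mm, Ī = 1 837 565 mm⁴.
Centroid: x̄ = ΣA·x / ΣA = 34.5248 mm.
Transfer each piece to the vertical centroidal axis using Ī + A·d² with d = x − 34.5248:
  vertical leg: d = -25.5248 mm → contributes +1 893 059 mm⁴
  horizontal leg (remainder): d = 36.9752 mm → contributes +4 470 724 mm⁴
Total I = 6 363 783 mm⁴.
Extreme fibre distance c = 90.4752 mm; S = I/c = 70337.3 mm³.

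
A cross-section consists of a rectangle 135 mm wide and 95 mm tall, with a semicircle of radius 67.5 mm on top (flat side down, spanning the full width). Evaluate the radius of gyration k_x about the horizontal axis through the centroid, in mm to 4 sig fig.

k_x ≈ 43.93 mm

Decompose the section into non-overlapping parts with the origin at the bottom-left of its bounding rectangle.
Rectangular body: 135 × 95, A = 12 825 mm², y = 47.5 mm, Ī = 9 645 469 mm⁴.
Semicircular cap: semicircle r = 67.5, A = 7156.94 mm², y = 123.648 mm, Ī = 2 278 490 mm⁴.
Centroid: ȳ = ΣA·y / ΣA = 74.7739 mm.
Transfer each piece to the horizontal axis through the centroid using Ī + A·d² with d = y − 74.7739:
  rectangular body: d = -27.2739 mm → contributes +19 185 562 mm⁴
  semicircular cap: d = 48.874 mm → contributes +19 374 021 mm⁴
Total I = 38 559 583 mm⁴.
Radius of gyration: k = √(I/A) = √(38 559 583 / 19981.9) = 43.9286 mm.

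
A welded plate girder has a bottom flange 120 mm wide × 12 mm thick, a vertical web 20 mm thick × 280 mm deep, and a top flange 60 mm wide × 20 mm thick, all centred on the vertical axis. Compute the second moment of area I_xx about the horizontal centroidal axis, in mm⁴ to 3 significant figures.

I_xx ≈ 9.42 × 10⁷ mm⁴

Decompose the section into non-overlapping parts with the origin at the bottom-left of its bounding rectangle.
Bottom plate: 120 × 12, A = 1 440 mm², y = 6 mm, Ī = 17 280 mm⁴.
Web plate: 20 × 280, A = 5 600 mm², y = 152 mm, Ī = 36 586 667 mm⁴.
Top plate: 60 × 20, A = 1 200 mm², y = 302 mm, Ī = 40 000 mm⁴.
Centroid: ȳ = ΣA·y / ΣA = 148.33 mm.
Transfer each piece to the horizontal centroidal axis using Ī + A·d² with d = y − 148.33:
  bottom plate: d = -142.33 mm → contributes +29 188 593 mm⁴
  web plate: d = 3.6699 mm → contributes +36 662 089 mm⁴
  top plate: d = 153.67 mm → contributes +28 377 327 mm⁴
Total I = 94 228 009 mm⁴.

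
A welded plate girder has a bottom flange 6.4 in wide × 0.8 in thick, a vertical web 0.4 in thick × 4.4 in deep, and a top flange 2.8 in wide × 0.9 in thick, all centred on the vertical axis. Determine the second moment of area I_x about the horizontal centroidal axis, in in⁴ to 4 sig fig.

Treat the section as a set of non-overlapping primitives; coordinates are from the bounding-box lower-left.
Bottom plate: 6.4 × 0.8, A = 5.12 in², y = 0.4 in, Ī = 0.273067 in⁴.
Web plate: 0.4 × 4.4, A = 1.76 in², y = 3 in, Ī = 2.83947 in⁴.
Top plate: 2.8 × 0.9, A = 2.52 in², y = 5.65 in, Ī = 0.1701 in⁴.
Centroid: ȳ = ΣA·y / ΣA = 2.29426 in.
Transfer each piece to the horizontal centroidal axis using Ī + A·d² with d = y − 2.29426:
  bottom plate: d = -1.89426 in → contributes +18.6447 in⁴
  web plate: d = 0.705745 in → contributes +3.71608 in⁴
  top plate: d = 3.35574 in → contributes +28.5479 in⁴
Total I = 50.9086 in⁴.

I_x ≈ 50.91 in⁴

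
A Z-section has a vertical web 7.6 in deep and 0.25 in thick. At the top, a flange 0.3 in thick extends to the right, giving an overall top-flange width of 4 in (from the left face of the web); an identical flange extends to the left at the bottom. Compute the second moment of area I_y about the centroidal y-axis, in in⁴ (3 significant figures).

Break the section into simple shapes (no overlaps), measuring from the bottom-left corner of the bounding box.
Web: 0.25 × 7.6, A = 1.9 in², x = 3.875 in, Ī = 0.0098958 in⁴.
Top flange (beyond web): 3.75 × 0.3, A = 1.125 in², x = 5.875 in, Ī = 1.3184 in⁴.
Bottom flange (beyond web): 3.75 × 0.3, A = 1.125 in², x = 1.875 in, Ī = 1.3184 in⁴.
Centroid: x̄ = ΣA·x / ΣA = 3.875 in.
Transfer each piece to the centroidal y-axis using Ī + A·d² with d = x − 3.875:
  web: d = 0 in → contributes +0.0098958 in⁴
  top flange (beyond web): d = 2 in → contributes +5.8184 in⁴
  bottom flange (beyond web): d = -2 in → contributes +5.8184 in⁴
Total I = 11.647 in⁴.

I_y ≈ 11.6 in⁴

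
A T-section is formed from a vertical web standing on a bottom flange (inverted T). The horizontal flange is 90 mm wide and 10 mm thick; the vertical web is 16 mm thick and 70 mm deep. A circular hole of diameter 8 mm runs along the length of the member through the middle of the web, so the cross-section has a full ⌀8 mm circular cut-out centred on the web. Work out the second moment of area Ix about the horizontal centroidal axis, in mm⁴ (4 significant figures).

Split into non-overlapping primitives; take the origin at the lower-left of the bounding box.
Flange: 90 × 10, A = 900 mm², y = 5 mm, Ī = 7 500 mm⁴.
Web: 16 × 70, A = 1 120 mm², y = 45 mm, Ī = 457 333 mm⁴.
Hole (subtracted): ⌀8, A = 50.2655 mm², y = 45 mm, Ī = 201.062 mm⁴.
Centroid: ȳ = ΣA·y / ΣA = 26.7234 mm.
Transfer each piece to the horizontal centroidal axis using Ī + A·d² with d = y − 26.7234:
  flange: d = -21.7234 mm → contributes +432 216 mm⁴
  web: d = 18.2766 mm → contributes +831 450 mm⁴
  hole: d = 18.2766 mm → contributes −16991.4 mm⁴
Total I = 1 246 676 mm⁴.

Ix ≈ 1.247 × 10⁶ mm⁴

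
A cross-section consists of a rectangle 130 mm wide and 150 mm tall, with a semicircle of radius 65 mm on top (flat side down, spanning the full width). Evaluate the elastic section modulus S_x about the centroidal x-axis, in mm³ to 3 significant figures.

S_x ≈ 7.95 × 10⁵ mm³

Break the section into simple shapes (no overlaps), measuring from the bottom-left corner of the bounding box.
Rectangular body: 130 × 150, A = 19 500 mm², y = 75 mm, Ī = 36 562 500 mm⁴.
Semicircular cap: semicircle r = 65, A = 6636.6 mm², y = 177.59 mm, Ī = 1 959 230 mm⁴.
Centroid: ȳ = ΣA·y / ΣA = 101.05 mm.
Transfer each piece to the centroidal x-axis using Ī + A·d² with d = y − 101.05:
  rectangular body: d = -26.049 mm → contributes +49 794 106 mm⁴
  semicircular cap: d = 76.538 mm → contributes +40 836 933 mm⁴
Total I = 90 631 040 mm⁴.
Extreme fibre distance c = 113.95 mm; S = I/c = 795 350 mm³.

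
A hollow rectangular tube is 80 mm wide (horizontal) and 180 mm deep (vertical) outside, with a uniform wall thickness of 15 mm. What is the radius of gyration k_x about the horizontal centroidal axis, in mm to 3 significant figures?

k_x ≈ 60.0 mm

Decompose the section into non-overlapping parts with the origin at the bottom-left of its bounding rectangle.
Outer rectangle: 80 × 180, A = 14 400 mm², y = 90 mm, Ī = 38 880 000 mm⁴.
Inner void (subtracted): 50 × 150, A = 7 500 mm², y = 90 mm, Ī = 14 062 500 mm⁴.
By symmetry the centroid is at mid-height, ȳ = 90 mm.
All pieces are centred on the horizontal centroidal axis, so I = ΣĪ (holes subtracted) = 24 817 500 mm⁴.
Radius of gyration: k = √(I/A) = √(24 817 500 / 6 900) = 59.973 mm.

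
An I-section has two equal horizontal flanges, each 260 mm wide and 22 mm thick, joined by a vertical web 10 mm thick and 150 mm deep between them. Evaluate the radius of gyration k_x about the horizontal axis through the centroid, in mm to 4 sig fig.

Break the section into simple shapes (no overlaps), measuring from the bottom-left corner of the bounding box.
Bottom flange: 260 × 22, A = 5 720 mm², y = 11 mm, Ī = 230 707 mm⁴.
Web: 10 × 150, A = 1 500 mm², y = 97 mm, Ī = 2 812 500 mm⁴.
Top flange: 260 × 22, A = 5 720 mm², y = 183 mm, Ī = 230 707 mm⁴.
By symmetry the centroid is at mid-height, ȳ = 97 mm.
Transfer each piece to the horizontal axis through the centroid using Ī + A·d² with d = y − 97:
  bottom flange: d = -86 mm → contributes +42 535 827 mm⁴
  web: d = 0 mm → contributes +2 812 500 mm⁴
  top flange: d = 86 mm → contributes +42 535 827 mm⁴
Total I = 87 884 153 mm⁴.
Radius of gyration: k = √(I/A) = √(87 884 153 / 12 940) = 82.4116 mm.

k_x ≈ 82.41 mm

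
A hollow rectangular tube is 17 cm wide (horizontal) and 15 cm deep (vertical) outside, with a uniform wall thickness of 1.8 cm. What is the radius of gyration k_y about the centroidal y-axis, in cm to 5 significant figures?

Split into non-overlapping primitives; take the origin at the lower-left of the bounding box.
Outer rectangle: 17 × 15, A = 255 cm², x = 8.5 cm, Ī = 6141.25 cm⁴.
Inner void (subtracted): 13.4 × 11.4, A = 152.76 cm², x = 8.5 cm, Ī = 2285.799 cm⁴.
By symmetry the centroid is at mid-width, x̄ = 8.5 cm.
All pieces are centred on the centroidal y-axis, so I = ΣĪ (holes subtracted) = 3855.451 cm⁴.
Radius of gyration: k = √(I/A) = √(3855.451 / 102.24) = 6.140832 cm.

k_y ≈ 6.1408 cm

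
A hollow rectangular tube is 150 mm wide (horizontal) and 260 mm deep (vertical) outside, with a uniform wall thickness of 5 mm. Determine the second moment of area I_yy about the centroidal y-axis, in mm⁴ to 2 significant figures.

Treat the section as a set of non-overlapping primitives; coordinates are from the bounding-box lower-left.
Outer rectangle: 150 × 260, A = 39 000 mm², x = 75 mm, Ī = 73 125 000 mm⁴.
Inner void (subtracted): 140 × 250, A = 35 000 mm², x = 75 mm, Ī = 57 166 667 mm⁴.
By symmetry the centroid is at mid-width, x̄ = 75 mm.
All pieces are centred on the centroidal y-axis, so I = ΣĪ (holes subtracted) = 15 958 333 mm⁴.

I_yy ≈ 1.6 × 10⁷ mm⁴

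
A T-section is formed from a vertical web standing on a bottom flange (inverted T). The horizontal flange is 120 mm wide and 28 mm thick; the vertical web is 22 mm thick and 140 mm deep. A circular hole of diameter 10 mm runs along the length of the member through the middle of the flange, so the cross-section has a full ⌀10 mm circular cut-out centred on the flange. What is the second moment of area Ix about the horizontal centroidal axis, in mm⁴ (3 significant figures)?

Ix ≈ 1.65 × 10⁷ mm⁴

Break the section into simple shapes (no overlaps), measuring from the bottom-left corner of the bounding box.
Flange: 120 × 28, A = 3 360 mm², y = 14 mm, Ī = 219 520 mm⁴.
Web: 22 × 140, A = 3 080 mm², y = 98 mm, Ī = 5 030 667 mm⁴.
Hole (subtracted): ⌀10, A = 78.54 mm², y = 14 mm, Ī = 490.87 mm⁴.
Centroid: ȳ = ΣA·y / ΣA = 54.67 mm.
Transfer each piece to the horizontal centroidal axis using Ī + A·d² with d = y − 54.67:
  flange: d = -40.67 mm → contributes +5 777 099 mm⁴
  web: d = 43.33 mm → contributes +10 813 357 mm⁴
  hole: d = -40.67 mm → contributes −130 399 mm⁴
Total I = 16 460 057 mm⁴.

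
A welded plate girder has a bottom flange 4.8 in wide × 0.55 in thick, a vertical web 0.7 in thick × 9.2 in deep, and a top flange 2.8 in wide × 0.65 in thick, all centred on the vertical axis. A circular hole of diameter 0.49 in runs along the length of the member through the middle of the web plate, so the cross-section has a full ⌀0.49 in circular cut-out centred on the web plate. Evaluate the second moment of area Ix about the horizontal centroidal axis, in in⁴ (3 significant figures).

Ix ≈ 151 in⁴

Decompose the section into non-overlapping parts with the origin at the bottom-left of its bounding rectangle.
Bottom plate: 4.8 × 0.55, A = 2.64 in², y = 0.275 in, Ī = 0.06655 in⁴.
Web plate: 0.7 × 9.2, A = 6.44 in², y = 5.15 in, Ī = 45.423 in⁴.
Top plate: 2.8 × 0.65, A = 1.82 in², y = 10.075 in, Ī = 0.064079 in⁴.
Hole (subtracted): ⌀0.49, A = 0.18857 in², y = 5.15 in, Ī = 0.0028298 in⁴.
Centroid: ȳ = ΣA·y / ΣA = 4.7853 in.
Transfer each piece to the horizontal centroidal axis using Ī + A·d² with d = y − 4.7853:
  bottom plate: d = -4.5103 in → contributes +53.771 in⁴
  web plate: d = 0.3647 in → contributes +46.28 in⁴
  top plate: d = 5.2897 in → contributes +50.989 in⁴
  hole: d = 0.3647 in → contributes −0.027912 in⁴
Total I = 151.01 in⁴.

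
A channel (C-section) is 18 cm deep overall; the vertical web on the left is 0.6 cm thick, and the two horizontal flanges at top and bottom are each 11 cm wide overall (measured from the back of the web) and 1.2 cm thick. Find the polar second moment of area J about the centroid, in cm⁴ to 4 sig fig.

J ≈ 2509 cm⁴

Break the section into simple shapes (no overlaps), measuring from the bottom-left corner of the bounding box.
Web: 0.6 × 18, A = 10.8 cm², y = 9 cm, Ī = 291.6 cm⁴.
Top flange (beyond web): 10.4 × 1.2, A = 12.48 cm², y = 17.4 cm, Ī = 1.4976 cm⁴.
Bottom flange (beyond web): 10.4 × 1.2, A = 12.48 cm², y = 0.6 cm, Ī = 1.4976 cm⁴.
By symmetry the centroid is at mid-height, ȳ = 9 cm.
Transfer each piece to the centroidal x-axis using Ī + A·d² with d = y − 9:
  web: d = 0 cm → contributes +291.6 cm⁴
  top flange (beyond web): d = 8.4 cm → contributes +882.086 cm⁴
  bottom flange (beyond web): d = -8.4 cm → contributes +882.086 cm⁴
Total I = 2055.77 cm⁴.
For the y-axis: x̄ = 4.13893 cm.
Repeating about the centroidal y-axis gives I_y = 453.329 cm⁴.
Polar second moment: J = I_x + I_y = 2509.1 cm⁴.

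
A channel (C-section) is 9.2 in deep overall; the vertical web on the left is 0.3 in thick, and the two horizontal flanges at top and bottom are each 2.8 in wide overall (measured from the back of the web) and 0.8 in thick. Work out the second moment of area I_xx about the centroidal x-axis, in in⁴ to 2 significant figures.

Split into non-overlapping primitives; take the origin at the lower-left of the bounding box.
Web: 0.3 × 9.2, A = 2.76 in², y = 4.6 in, Ī = 19.47 in⁴.
Top flange (beyond web): 2.5 × 0.8, A = 2 in², y = 8.8 in, Ī = 0.1067 in⁴.
Bottom flange (beyond web): 2.5 × 0.8, A = 2 in², y = 0.4 in, Ī = 0.1067 in⁴.
By symmetry the centroid is at mid-height, ȳ = 4.6 in.
Transfer each piece to the centroidal x-axis using Ī + A·d² with d = y − 4.6:
  web: d = 0 in → contributes +19.47 in⁴
  top flange (beyond web): d = 4.2 in → contributes +35.39 in⁴
  bottom flange (beyond web): d = -4.2 in → contributes +35.39 in⁴
Total I = 90.24 in⁴.

I_xx ≈ 90 in⁴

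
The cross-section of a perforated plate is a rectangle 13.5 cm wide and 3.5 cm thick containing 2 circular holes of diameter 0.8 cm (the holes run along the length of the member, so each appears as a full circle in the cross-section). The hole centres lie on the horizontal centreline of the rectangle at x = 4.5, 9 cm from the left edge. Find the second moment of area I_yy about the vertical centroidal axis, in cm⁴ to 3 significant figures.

Decompose the section into non-overlapping parts with the origin at the bottom-left of its bounding rectangle.
Plate: 13.5 × 3.5, A = 47.25 cm², x = 6.75 cm, Ī = 717.61 cm⁴.
Hole 1 (subtracted): ⌀0.8, A = 0.50265 cm², x = 4.5 cm, Ī = 0.020106 cm⁴.
Hole 2 (subtracted): ⌀0.8, A = 0.50265 cm², x = 9 cm, Ī = 0.020106 cm⁴.
By symmetry the centroid is at mid-width, x̄ = 6.75 cm.
Transfer each piece to the vertical centroidal axis using Ī + A·d² with d = x − 6.75:
  plate: d = 0 cm → contributes +717.61 cm⁴
  hole 1: d = -2.25 cm → contributes −2.5648 cm⁴
  hole 2: d = 2.25 cm → contributes −2.5648 cm⁴
Total I = 712.48 cm⁴.

I_yy ≈ 712 cm⁴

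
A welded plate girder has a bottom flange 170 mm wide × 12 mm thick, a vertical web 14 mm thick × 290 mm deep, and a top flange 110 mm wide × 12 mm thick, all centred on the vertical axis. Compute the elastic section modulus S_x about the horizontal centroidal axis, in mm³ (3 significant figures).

Treat the section as a set of non-overlapping primitives; coordinates are from the bounding-box lower-left.
Bottom plate: 170 × 12, A = 2 040 mm², y = 6 mm, Ī = 24 480 mm⁴.
Web plate: 14 × 290, A = 4 060 mm², y = 157 mm, Ī = 28 453 833 mm⁴.
Top plate: 110 × 12, A = 1 320 mm², y = 308 mm, Ī = 15 840 mm⁴.
Centroid: ȳ = ΣA·y / ΣA = 142.35 mm.
Transfer each piece to the horizontal centroidal axis using Ī + A·d² with d = y − 142.35:
  bottom plate: d = -136.35 mm → contributes +37 949 503 mm⁴
  web plate: d = 14.652 mm → contributes +29 325 473 mm⁴
  top plate: d = 165.65 mm → contributes +36 237 540 mm⁴
Total I = 103 512 516 mm⁴.
Extreme fibre distance c = 171.65 mm; S = I/c = 603 036 mm³.

S_x ≈ 6.03 × 10⁵ mm³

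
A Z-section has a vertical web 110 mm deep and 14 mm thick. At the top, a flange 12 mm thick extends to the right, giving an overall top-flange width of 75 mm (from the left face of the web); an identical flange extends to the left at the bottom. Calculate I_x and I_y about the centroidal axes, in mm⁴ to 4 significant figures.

Treat the section as a set of non-overlapping primitives; coordinates are from the bounding-box lower-left.
Web: 14 × 110, A = 1 540 mm², y = 55 mm, Ī = 1 552 833 mm⁴.
Top flange (beyond web): 61 × 12, A = 732 mm², y = 104 mm, Ī = 8 784 mm⁴.
Bottom flange (beyond web): 61 × 12, A = 732 mm², y = 6 mm, Ī = 8 784 mm⁴.
Centroid: ȳ = ΣA·y / ΣA = 55 mm.
Transfer each piece to the centroidal x-axis using Ī + A·d² with d = y − 55:
  web: d = 0 mm → contributes +1 552 833 mm⁴
  top flange (beyond web): d = 49 mm → contributes +1 766 316 mm⁴
  bottom flange (beyond web): d = -49 mm → contributes +1 766 316 mm⁴
Total I = 5 085 465 mm⁴.
For the y-axis: x̄ = 68 mm.
Repeating about the centroidal y-axis gives I_y = 2 537 865 mm⁴.

I_x ≈ 5.085 × 10⁶ mm⁴, I_y ≈ 2.538 × 10⁶ mm⁴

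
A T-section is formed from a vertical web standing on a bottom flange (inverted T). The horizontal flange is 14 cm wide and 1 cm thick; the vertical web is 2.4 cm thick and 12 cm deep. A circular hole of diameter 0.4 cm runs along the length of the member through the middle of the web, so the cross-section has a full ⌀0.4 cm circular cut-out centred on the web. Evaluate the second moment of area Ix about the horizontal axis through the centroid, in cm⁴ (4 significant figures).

Decompose the section into non-overlapping parts with the origin at the bottom-left of its bounding rectangle.
Flange: 14 × 1, A = 14 cm², y = 0.5 cm, Ī = 1.16667 cm⁴.
Web: 2.4 × 12, A = 28.8 cm², y = 7 cm, Ī = 345.6 cm⁴.
Hole (subtracted): ⌀0.4, A = 0.125664 cm², y = 7 cm, Ī = 0.00125664 cm⁴.
Centroid: ȳ = ΣA·y / ΣA = 4.86757 cm.
Transfer each piece to the horizontal axis through the centroid using Ī + A·d² with d = y − 4.86757:
  flange: d = -4.36757 cm → contributes +268.226 cm⁴
  web: d = 2.13243 cm → contributes +476.561 cm⁴
  hole: d = 2.13243 cm → contributes −0.572681 cm⁴
Total I = 744.214 cm⁴.

Ix ≈ 744.2 cm⁴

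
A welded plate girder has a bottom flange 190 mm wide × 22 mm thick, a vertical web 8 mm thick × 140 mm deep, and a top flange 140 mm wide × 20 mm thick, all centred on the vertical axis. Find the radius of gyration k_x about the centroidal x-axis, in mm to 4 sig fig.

k_x ≈ 75.21 mm

Break the section into simple shapes (no overlaps), measuring from the bottom-left corner of the bounding box.
Bottom plate: 190 × 22, A = 4 180 mm², y = 11 mm, Ī = 168 593 mm⁴.
Web plate: 8 × 140, A = 1 120 mm², y = 92 mm, Ī = 1 829 333 mm⁴.
Top plate: 140 × 20, A = 2 800 mm², y = 172 mm, Ī = 93333.3 mm⁴.
Centroid: ȳ = ΣA·y / ΣA = 77.8543 mm.
Transfer each piece to the centroidal x-axis using Ī + A·d² with d = y − 77.8543:
  bottom plate: d = -66.8543 mm → contributes +18 851 104 mm⁴
  web plate: d = 14.1457 mm → contributes +2 053 446 mm⁴
  top plate: d = 94.1457 mm → contributes +24 910 878 mm⁴
Total I = 45 815 428 mm⁴.
Radius of gyration: k = √(I/A) = √(45 815 428 / 8 100) = 75.2079 mm.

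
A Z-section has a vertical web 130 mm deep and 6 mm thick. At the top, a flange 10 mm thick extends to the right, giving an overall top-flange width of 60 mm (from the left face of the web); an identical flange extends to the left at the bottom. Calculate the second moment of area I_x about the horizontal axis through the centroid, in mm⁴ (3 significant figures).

I_x ≈ 5.00 × 10⁶ mm⁴

Decompose the section into non-overlapping parts with the origin at the bottom-left of its bounding rectangle.
Web: 6 × 130, A = 780 mm², y = 65 mm, Ī = 1 098 500 mm⁴.
Top flange (beyond web): 54 × 10, A = 540 mm², y = 125 mm, Ī = 4 500 mm⁴.
Bottom flange (beyond web): 54 × 10, A = 540 mm², y = 5 mm, Ī = 4 500 mm⁴.
Centroid: ȳ = ΣA·y / ΣA = 65 mm.
Transfer each piece to the horizontal axis through the centroid using Ī + A·d² with d = y − 65:
  web: d = 0 mm → contributes +1 098 500 mm⁴
  top flange (beyond web): d = 60 mm → contributes +1 948 500 mm⁴
  bottom flange (beyond web): d = -60 mm → contributes +1 948 500 mm⁴
Total I = 4 995 500 mm⁴.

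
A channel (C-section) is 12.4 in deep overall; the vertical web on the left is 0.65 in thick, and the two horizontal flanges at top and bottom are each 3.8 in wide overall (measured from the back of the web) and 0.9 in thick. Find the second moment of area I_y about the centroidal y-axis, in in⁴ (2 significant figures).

Split into non-overlapping primitives; take the origin at the lower-left of the bounding box.
Web: 0.65 × 12.4, A = 8.06 in², x = 0.325 in, Ī = 0.2838 in⁴.
Top flange (beyond web): 3.15 × 0.9, A = 2.835 in², x = 2.225 in, Ī = 2.344 in⁴.
Bottom flange (beyond web): 3.15 × 0.9, A = 2.835 in², x = 2.225 in, Ī = 2.344 in⁴.
Centroid: x̄ = ΣA·x / ΣA = 1.11 in.
Transfer each piece to the centroidal y-axis using Ī + A·d² with d = x − 1.11:
  web: d = -0.7846 in → contributes +5.246 in⁴
  top flange (beyond web): d = 1.115 in → contributes +5.871 in⁴
  bottom flange (beyond web): d = 1.115 in → contributes +5.871 in⁴
Total I = 16.99 in⁴.

I_y ≈ 17 in⁴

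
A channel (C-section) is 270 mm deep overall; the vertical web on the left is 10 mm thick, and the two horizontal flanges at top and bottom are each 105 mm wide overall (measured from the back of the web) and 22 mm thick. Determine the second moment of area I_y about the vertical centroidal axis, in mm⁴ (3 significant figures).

Break the section into simple shapes (no overlaps), measuring from the bottom-left corner of the bounding box.
Web: 10 × 270, A = 2 700 mm², x = 5 mm, Ī = 22 500 mm⁴.
Top flange (beyond web): 95 × 22, A = 2 090 mm², x = 57.5 mm, Ī = 1 571 854 mm⁴.
Bottom flange (beyond web): 95 × 22, A = 2 090 mm², x = 57.5 mm, Ī = 1 571 854 mm⁴.
Centroid: x̄ = ΣA·x / ΣA = 36.897 mm.
Transfer each piece to the vertical centroidal axis using Ī + A·d² with d = x − 36.897:
  web: d = -31.897 mm → contributes +2 769 496 mm⁴
  top flange (beyond web): d = 20.603 mm → contributes +2 459 042 mm⁴
  bottom flange (beyond web): d = 20.603 mm → contributes +2 459 042 mm⁴
Total I = 7 687 580 mm⁴.

I_y ≈ 7.69 × 10⁶ mm⁴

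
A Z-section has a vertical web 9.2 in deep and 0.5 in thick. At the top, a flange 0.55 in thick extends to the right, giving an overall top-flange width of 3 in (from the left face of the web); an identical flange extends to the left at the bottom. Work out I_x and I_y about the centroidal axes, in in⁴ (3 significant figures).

I_x ≈ 84.0 in⁴, I_y ≈ 7.72 in⁴

Split into non-overlapping primitives; take the origin at the lower-left of the bounding box.
Web: 0.5 × 9.2, A = 4.6 in², y = 4.6 in, Ī = 32.445 in⁴.
Top flange (beyond web): 2.5 × 0.55, A = 1.375 in², y = 8.925 in, Ī = 0.034661 in⁴.
Bottom flange (beyond web): 2.5 × 0.55, A = 1.375 in², y = 0.275 in, Ī = 0.034661 in⁴.
Centroid: ȳ = ΣA·y / ΣA = 4.6 in.
Transfer each piece to the centroidal x-axis using Ī + A·d² with d = y − 4.6:
  web: d = 0 in → contributes +32.445 in⁴
  top flange (beyond web): d = 4.325 in → contributes +25.755 in⁴
  bottom flange (beyond web): d = -4.325 in → contributes +25.755 in⁴
Total I = 83.955 in⁴.
For the y-axis: x̄ = 2.75 in.
Repeating about the centroidal y-axis gives I_y = 7.7156 in⁴.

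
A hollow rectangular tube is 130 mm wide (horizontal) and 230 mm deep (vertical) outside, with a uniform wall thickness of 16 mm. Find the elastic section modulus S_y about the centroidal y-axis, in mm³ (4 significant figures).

S_y ≈ 4.089 × 10⁵ mm³

Break the section into simple shapes (no overlaps), measuring from the bottom-left corner of the bounding box.
Outer rectangle: 130 × 230, A = 29 900 mm², x = 65 mm, Ī = 42 109 167 mm⁴.
Inner void (subtracted): 98 × 198, A = 19 404 mm², x = 65 mm, Ī = 15 529 668 mm⁴.
By symmetry the centroid is at mid-width, x̄ = 65 mm.
All pieces are centred on the centroidal y-axis, so I = ΣĪ (holes subtracted) = 26 579 499 mm⁴.
Extreme fibre distance c = 65 mm; S = I/c = 408 915 mm³.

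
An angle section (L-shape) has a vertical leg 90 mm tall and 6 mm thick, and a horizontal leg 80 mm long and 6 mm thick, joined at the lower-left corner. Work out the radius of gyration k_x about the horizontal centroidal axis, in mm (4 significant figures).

Decompose the section into non-overlapping parts with the origin at the bottom-left of its bounding rectangle.
Vertical leg: 6 × 90, A = 540 mm², y = 45 mm, Ī = 364 500 mm⁴.
Horizontal leg (remainder): 74 × 6, A = 444 mm², y = 3 mm, Ī = 1 332 mm⁴.
Centroid: ȳ = ΣA·y / ΣA = 26.0488 mm.
Transfer each piece to the horizontal centroidal axis using Ī + A·d² with d = y − 26.0488:
  vertical leg: d = 18.9512 mm → contributes +558 440 mm⁴
  horizontal leg (remainder): d = -23.0488 mm → contributes +237 205 mm⁴
Total I = 795 646 mm⁴.
Radius of gyration: k = √(I/A) = √(795 646 / 984) = 28.4356 mm.

k_x ≈ 28.44 mm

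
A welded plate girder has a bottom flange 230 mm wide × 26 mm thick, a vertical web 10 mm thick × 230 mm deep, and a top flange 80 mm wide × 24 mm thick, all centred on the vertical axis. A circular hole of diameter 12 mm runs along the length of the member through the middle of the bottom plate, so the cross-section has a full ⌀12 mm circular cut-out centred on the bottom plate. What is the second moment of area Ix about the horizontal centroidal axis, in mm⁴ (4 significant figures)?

Decompose the section into non-overlapping parts with the origin at the bottom-left of its bounding rectangle.
Bottom plate: 230 × 26, A = 5 980 mm², y = 13 mm, Ī = 336 873 mm⁴.
Web plate: 10 × 230, A = 2 300 mm², y = 141 mm, Ī = 10 139 167 mm⁴.
Top plate: 80 × 24, A = 1 920 mm², y = 268 mm, Ī = 92 160 mm⁴.
Hole (subtracted): ⌀12, A = 113.097 mm², y = 13 mm, Ī = 1017.88 mm⁴.
Centroid: ȳ = ΣA·y / ΣA = 90.7246 mm.
Transfer each piece to the horizontal centroidal axis using Ī + A·d² with d = y − 90.7246:
  bottom plate: d = -77.7246 mm → contributes +36 462 688 mm⁴
  web plate: d = 50.2754 mm → contributes +15 952 694 mm⁴
  top plate: d = 177.275 mm → contributes +60 431 202 mm⁴
  hole: d = -77.7246 mm → contributes −684 251 mm⁴
Total I = 112 162 333 mm⁴.

Ix ≈ 1.122 × 10⁸ mm⁴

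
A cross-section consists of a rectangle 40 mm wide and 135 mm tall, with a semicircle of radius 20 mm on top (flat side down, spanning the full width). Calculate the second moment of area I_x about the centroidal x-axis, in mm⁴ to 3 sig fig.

Split into non-overlapping primitives; take the origin at the lower-left of the bounding box.
Rectangular body: 40 × 135, A = 5 400 mm², y = 67.5 mm, Ī = 8 201 250 mm⁴.
Semicircular cap: semicircle r = 20, A = 628.32 mm², y = 143.49 mm, Ī = 17 561 mm⁴.
Centroid: ȳ = ΣA·y / ΣA = 75.42 mm.
Transfer each piece to the centroidal x-axis using Ī + A·d² with d = y − 75.42:
  rectangular body: d = -7.9201 mm → contributes +8 539 980 mm⁴
  semicircular cap: d = 68.068 mm → contributes +2 928 734 mm⁴
Total I = 11 468 715 mm⁴.

I_x ≈ 1.15 × 10⁷ mm⁴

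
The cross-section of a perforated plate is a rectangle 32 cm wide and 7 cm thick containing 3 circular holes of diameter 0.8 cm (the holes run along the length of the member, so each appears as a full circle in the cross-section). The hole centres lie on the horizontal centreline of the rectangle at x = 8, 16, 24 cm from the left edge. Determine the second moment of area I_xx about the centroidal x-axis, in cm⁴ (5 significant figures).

I_xx ≈ 914.61 cm⁴

Treat the section as a set of non-overlapping primitives; coordinates are from the bounding-box lower-left.
Plate: 32 × 7, A = 224 cm², y = 3.5 cm, Ī = 914.6667 cm⁴.
Hole 1 (subtracted): ⌀0.8, A = 0.5026548 cm², y = 3.5 cm, Ī = 0.02010619 cm⁴.
Hole 2 (subtracted): ⌀0.8, A = 0.5026548 cm², y = 3.5 cm, Ī = 0.02010619 cm⁴.
Hole 3 (subtracted): ⌀0.8, A = 0.5026548 cm², y = 3.5 cm, Ī = 0.02010619 cm⁴.
By symmetry the centroid is at mid-height, ȳ = 3.5 cm.
All pieces are centred on the centroidal x-axis, so I = ΣĪ (holes subtracted) = 914.6063 cm⁴.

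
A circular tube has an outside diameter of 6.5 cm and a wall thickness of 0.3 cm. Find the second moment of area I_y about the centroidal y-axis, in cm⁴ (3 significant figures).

Break the section into simple shapes (no overlaps), measuring from the bottom-left corner of the bounding box.
Outer circle: ⌀6.5, A = 33.183 cm², x = 3.25 cm, Ī = 87.624 cm⁴.
Bore (subtracted): ⌀5.9, A = 27.34 cm², x = 3.25 cm, Ī = 59.481 cm⁴.
By symmetry the centroid is at mid-width, x̄ = 3.25 cm.
All pieces are centred on the centroidal y-axis, so I = ΣĪ (holes subtracted) = 28.143 cm⁴.

I_y ≈ 28.1 cm⁴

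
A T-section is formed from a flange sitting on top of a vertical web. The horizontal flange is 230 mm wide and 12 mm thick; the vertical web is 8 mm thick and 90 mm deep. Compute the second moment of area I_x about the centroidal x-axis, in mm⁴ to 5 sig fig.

Treat the section as a set of non-overlapping primitives; coordinates are from the bounding-box lower-left.
Flange: 230 × 12, A = 2 760 mm², y = 96 mm, Ī = 33 120 mm⁴.
Web: 8 × 90, A = 720 mm², y = 45 mm, Ī = 486 000 mm⁴.
Centroid: ȳ = ΣA·y / ΣA = 85.44828 mm.
Transfer each piece to the centroidal x-axis using Ī + A·d² with d = y − 85.44828:
  flange: d = 10.55172 mm → contributes +340415.3 mm⁴
  web: d = -40.44828 mm → contributes +1 663 965 mm⁴
Total I = 2 004 381 mm⁴.

I_x ≈ 2.0044 × 10⁶ mm⁴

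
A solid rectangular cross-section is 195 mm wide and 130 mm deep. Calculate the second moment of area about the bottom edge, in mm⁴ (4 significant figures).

The section: 195 × 130, A = 25 350 mm², y = 65 mm, Ī = 35 701 250 mm⁴.
Transfer it to the base of the section using Ī + A·d² with d = y − 0:
  the section: d = 65 mm → contributes +142 805 000 mm⁴
Total I = 142 805 000 mm⁴.

I_base ≈ 1.428 × 10⁸ mm⁴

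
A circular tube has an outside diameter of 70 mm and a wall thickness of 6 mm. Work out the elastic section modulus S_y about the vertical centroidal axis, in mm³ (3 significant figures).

S_y ≈ 1.78 × 10⁴ mm³

Split into non-overlapping primitives; take the origin at the lower-left of the bounding box.
Outer circle: ⌀70, A = 3848.5 mm², x = 35 mm, Ī = 1 178 588 mm⁴.
Bore (subtracted): ⌀58, A = 2642.1 mm², x = 35 mm, Ī = 555 497 mm⁴.
By symmetry the centroid is at mid-width, x̄ = 35 mm.
All pieces are centred on the vertical centroidal axis, so I = ΣĪ (holes subtracted) = 623 091 mm⁴.
Extreme fibre distance c = 35 mm; S = I/c = 17 803 mm³.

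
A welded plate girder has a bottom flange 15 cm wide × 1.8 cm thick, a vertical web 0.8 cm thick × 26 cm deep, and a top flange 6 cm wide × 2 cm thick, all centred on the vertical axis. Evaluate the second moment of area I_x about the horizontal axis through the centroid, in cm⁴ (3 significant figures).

I_x ≈ 8030 cm⁴

Treat the section as a set of non-overlapping primitives; coordinates are from the bounding-box lower-left.
Bottom plate: 15 × 1.8, A = 27 cm², y = 0.9 cm, Ī = 7.29 cm⁴.
Web plate: 0.8 × 26, A = 20.8 cm², y = 14.8 cm, Ī = 1171.7 cm⁴.
Top plate: 6 × 2, A = 12 cm², y = 28.8 cm, Ī = 4 cm⁴.
Centroid: ȳ = ΣA·y / ΣA = 11.333 cm.
Transfer each piece to the horizontal axis through the centroid using Ī + A·d² with d = y − 11.333:
  bottom plate: d = -10.433 cm → contributes +2946.4 cm⁴
  web plate: d = 3.4666 cm → contributes +1421.7 cm⁴
  top plate: d = 17.467 cm → contributes +3 665 cm⁴
Total I = 8033.1 cm⁴.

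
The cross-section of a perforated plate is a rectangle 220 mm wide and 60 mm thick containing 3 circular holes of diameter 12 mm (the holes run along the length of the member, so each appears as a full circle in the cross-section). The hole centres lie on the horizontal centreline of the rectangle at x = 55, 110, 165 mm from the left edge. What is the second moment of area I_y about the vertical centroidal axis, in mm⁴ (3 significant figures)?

Split into non-overlapping primitives; take the origin at the lower-left of the bounding box.
Plate: 220 × 60, A = 13 200 mm², x = 110 mm, Ī = 53 240 000 mm⁴.
Hole 1 (subtracted): ⌀12, A = 113.1 mm², x = 55 mm, Ī = 1017.9 mm⁴.
Hole 2 (subtracted): ⌀12, A = 113.1 mm², x = 110 mm, Ī = 1017.9 mm⁴.
Hole 3 (subtracted): ⌀12, A = 113.1 mm², x = 165 mm, Ī = 1017.9 mm⁴.
By symmetry the centroid is at mid-width, x̄ = 110 mm.
Transfer each piece to the vertical centroidal axis using Ī + A·d² with d = x − 110:
  plate: d = 0 mm → contributes +53 240 000 mm⁴
  hole 1: d = -55 mm → contributes −343 137 mm⁴
  hole 2: d = 0 mm → contributes −1017.9 mm⁴
  hole 3: d = 55 mm → contributes −343 137 mm⁴
Total I = 52 552 707 mm⁴.

I_y ≈ 5.26 × 10⁷ mm⁴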